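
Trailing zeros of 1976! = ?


floor(1976/5) = 395
floor(1976/25) = 79
floor(1976/125) = 15
floor(1976/625) = 3
Total = 492

492 trailing zeros


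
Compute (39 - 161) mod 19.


39 - 161 = -122
-122 mod 19 = 11


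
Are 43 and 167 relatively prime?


Euclidean algorithm:
167 = 3 * 43 + 38
43 = 1 * 38 + 5
38 = 7 * 5 + 3
5 = 1 * 3 + 2
3 = 1 * 2 + 1
2 = 2 * 1 + 0
GCD(43, 167) = 1

Yes, coprime (GCD = 1)


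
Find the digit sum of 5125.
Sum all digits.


5 + 1 + 2 + 5 = 13


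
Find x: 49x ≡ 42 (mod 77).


GCD(49, 77) = 7 divides 42
Divide: 7x ≡ 6 (mod 11)
x ≡ 4 (mod 11)


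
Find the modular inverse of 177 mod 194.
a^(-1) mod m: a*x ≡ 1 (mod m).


Use the extended Euclidean algorithm on (194, 177); each row r = 194*s + 177*t:
r=194, s=1, t=0
r=177, s=0, t=1
q=1: r=17, s=1, t=-1   [194*(1) + 177*(-1) = 17]
q=10: r=7, s=-10, t=11   [194*(-10) + 177*(11) = 7]
q=2: r=3, s=21, t=-23   [194*(21) + 177*(-23) = 3]
q=2: r=1, s=-52, t=57   [194*(-52) + 177*(57) = 1]
q=3: r=0, s=177, t=-194   [194*(177) + 177*(-194) = 0]
GCD = 1 with t = 57, so 177*(57) ≡ 1 (mod 194)
Inverse = 57 mod 194 = 57
Check: 177 * 57 = 10089 ≡ 1 (mod 194)

177^(-1) ≡ 57 (mod 194)


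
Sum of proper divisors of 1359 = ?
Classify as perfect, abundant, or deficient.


Proper divisors: 1, 3, 9, 151, 453
Sum = 1 + 3 + 9 + 151 + 453 = 617
617 < 1359 → deficient

s(1359) = 617 (deficient)


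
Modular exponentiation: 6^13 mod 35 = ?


6^1 mod 35 = 6
6^2 mod 35 = 1
6^3 mod 35 = 6
6^4 mod 35 = 1
6^5 mod 35 = 6
6^6 mod 35 = 1
6^7 mod 35 = 6
6^8 mod 35 = 1
6^9 mod 35 = 6
6^10 mod 35 = 1
6^11 mod 35 = 6
6^12 mod 35 = 1
6^13 mod 35 = 6


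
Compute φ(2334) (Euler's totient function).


2334 = 2 × 3 × 389
Prime factors: 2, 3, 389
φ(2334) = 2334 × (1-1/2) × (1-1/3) × (1-1/389)
= 2334 × 1/2 × 2/3 × 388/389 = 776

φ(2334) = 776


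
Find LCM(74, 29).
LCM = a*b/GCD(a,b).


GCD(74, 29) = 1
LCM = 74*29/1 = 2146/1 = 2146

LCM = 2146


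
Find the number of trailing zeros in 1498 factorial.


floor(1498/5) = 299
floor(1498/25) = 59
floor(1498/125) = 11
floor(1498/625) = 2
Total = 371

371 trailing zeros


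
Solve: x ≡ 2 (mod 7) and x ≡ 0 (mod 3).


M = 7*3 = 21
M1 = M/7 = 3, M2 = M/3 = 7
M1^(-1) mod 7 = 5, M2^(-1) mod 3 = 1
x = 2*3*5 + 0*7*1 = 30
30 mod 21 = 9
Check: 9 mod 7 = 2 ✓, 9 mod 3 = 0 ✓

x ≡ 9 (mod 21)


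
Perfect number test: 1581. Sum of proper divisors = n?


Proper divisors of 1581: 1, 3, 17, 31, 51, 93, 527
Sum = 1 + 3 + 17 + 31 + 51 + 93 + 527 = 723

No, 1581 is not perfect (723 ≠ 1581)


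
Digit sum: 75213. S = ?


7 + 5 + 2 + 1 + 3 = 18


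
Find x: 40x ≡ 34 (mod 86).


GCD(40, 86) = 2 divides 34
Divide: 20x ≡ 17 (mod 43)
x ≡ 3 (mod 43)


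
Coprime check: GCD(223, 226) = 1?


Euclidean algorithm:
226 = 1 * 223 + 3
223 = 74 * 3 + 1
3 = 3 * 1 + 0
GCD(223, 226) = 1

Yes, coprime (GCD = 1)


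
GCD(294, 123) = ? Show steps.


294 = 2 * 123 + 48
123 = 2 * 48 + 27
48 = 1 * 27 + 21
27 = 1 * 21 + 6
21 = 3 * 6 + 3
6 = 2 * 3 + 0
GCD = 3


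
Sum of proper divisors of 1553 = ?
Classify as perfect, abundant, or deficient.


Proper divisors: 1
Sum = 1 = 1
1 < 1553 → deficient

s(1553) = 1 (deficient)


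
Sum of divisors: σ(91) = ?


Divisors of 91: 1, 7, 13, 91
Sum = 1 + 7 + 13 + 91 = 112

σ(91) = 112


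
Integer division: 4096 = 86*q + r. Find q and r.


4096 = 86 * 47 + 54
Check: 4042 + 54 = 4096

q = 47, r = 54


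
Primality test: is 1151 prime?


Check divisors up to sqrt(1151) = 33.9264
No divisors found.
1151 is prime.

Yes, 1151 is prime


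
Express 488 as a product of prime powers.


488 / 2 = 244
244 / 2 = 122
122 / 2 = 61
61 / 61 = 1
488 = 2^3 × 61


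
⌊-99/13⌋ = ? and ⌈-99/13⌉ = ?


-99/13 = -7.6154
floor = -8
ceil = -7

floor = -8, ceil = -7


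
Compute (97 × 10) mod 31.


97 × 10 = 970
970 mod 31 = 9


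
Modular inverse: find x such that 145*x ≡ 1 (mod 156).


Use the extended Euclidean algorithm on (156, 145); each row r = 156*s + 145*t:
r=156, s=1, t=0
r=145, s=0, t=1
q=1: r=11, s=1, t=-1   [156*(1) + 145*(-1) = 11]
q=13: r=2, s=-13, t=14   [156*(-13) + 145*(14) = 2]
q=5: r=1, s=66, t=-71   [156*(66) + 145*(-71) = 1]
q=2: r=0, s=-145, t=156   [156*(-145) + 145*(156) = 0]
GCD = 1 with t = -71, so 145*(-71) ≡ 1 (mod 156)
Inverse = -71 mod 156 = 85
Check: 145 * 85 = 12325 ≡ 1 (mod 156)

145^(-1) ≡ 85 (mod 156)


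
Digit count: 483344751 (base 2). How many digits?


483344751 in base 2 = 11100110011110100000101101111
Number of digits = 29

29 digits (base 2)


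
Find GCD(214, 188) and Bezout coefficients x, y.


Tabular extended Euclidean (each row: r = 214*s + 188*t):
r=214, s=1, t=0
r=188, s=0, t=1
q=1: r=26, s=1, t=-1   [214*(1) + 188*(-1) = 26]
q=7: r=6, s=-7, t=8   [214*(-7) + 188*(8) = 6]
q=4: r=2, s=29, t=-33   [214*(29) + 188*(-33) = 2]
q=3: r=0, s=-94, t=107   [214*(-94) + 188*(107) = 0]
GCD = 2; from the row with r=2: x=29, y=-33
Check: 214*(29) + 188*(-33) = 6206 - 6204 = 2

GCD = 2, x = 29, y = -33


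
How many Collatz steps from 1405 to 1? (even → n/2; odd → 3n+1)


1405 → 4216 → 2108 → 1054 → 527 → 1582 → 791 → 2374 → 1187 → 3562 → 1781 → 5344 → 2672 → 1336 → 668 → 334 → 167 → 502 → 251 → 754 → 377 → 1132 → 566 → 283 → 850 → 425 → 1276 → 638 → 319 → 958 → 479 → 1438 → 719 → 2158 → 1079 → 3238 → 1619 → 4858 → 2429 → 7288 → 3644 → 1822 → 911 → 2734 → 1367 → 4102 → 2051 → 6154 → 3077 → 9232 → 4616 → 2308 → 1154 → 577 → 1732 → 866 → 433 → 1300 → 650 → 325 → 976 → 488 → 244 → 122 → 61 → 184 → 92 → 46 → 23 → 70 → 35 → 106 → 53 → 160 → 80 → 40 → 20 → 10 → 5 → 16 → 8 → 4 → 2 → 1
Total steps = 83

83 steps


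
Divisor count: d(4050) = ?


4050 = 2^1 × 3^4 × 5^2
d(4050) = (1+1) × (4+1) × (2+1) = 30

30 divisors


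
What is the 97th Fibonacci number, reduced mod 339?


F(k) mod 339 for k=1..97:
1, 1, 2, 3, 5, 8, 13, 21, 34, 55, 89, 144, 233, 38, 271, 309, 241, 211, 113, 324, 98, 83, 181, 264, 106, 31, 137, 168, 305, 134, 100, 234, 334, 229, 224, 114, 338, 113, 112, 225, 337, 223, 221, 105, 326, 92, 79, 171, 250, 82, 332, 75, 68, 143, 211, 15, 226, 241, 128, 30, 158, 188, 7, 195, 202, 58, 260, 318, 239, 218, 118, 336, 115, 112, 227, 0, 227, 227, 115, 3, 118, 121, 239, 21, 260, 281, 202, 144, 7, 151, 158, 309, 128, 98, 226, 324, 211
F(97) mod 339 = 211


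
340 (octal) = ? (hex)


340 (base 8) = 224 (decimal)
224 (decimal) = E0 (base 16)


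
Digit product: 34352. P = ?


3 × 4 × 3 × 5 × 2 = 360


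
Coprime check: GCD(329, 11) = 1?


Euclidean algorithm:
329 = 29 * 11 + 10
11 = 1 * 10 + 1
10 = 10 * 1 + 0
GCD(329, 11) = 1

Yes, coprime (GCD = 1)


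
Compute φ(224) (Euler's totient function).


224 = 2^5 × 7
Prime factors: 2, 7
φ(224) = 224 × (1-1/2) × (1-1/7)
= 224 × 1/2 × 6/7 = 96

φ(224) = 96


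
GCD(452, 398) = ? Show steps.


452 = 1 * 398 + 54
398 = 7 * 54 + 20
54 = 2 * 20 + 14
20 = 1 * 14 + 6
14 = 2 * 6 + 2
6 = 3 * 2 + 0
GCD = 2


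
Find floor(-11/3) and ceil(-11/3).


-11/3 = -3.6667
floor = -4
ceil = -3

floor = -4, ceil = -3


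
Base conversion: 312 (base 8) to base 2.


312 (base 8) = 202 (decimal)
202 (decimal) = 11001010 (base 2)


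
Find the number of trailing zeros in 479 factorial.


floor(479/5) = 95
floor(479/25) = 19
floor(479/125) = 3
Total = 117

117 trailing zeros


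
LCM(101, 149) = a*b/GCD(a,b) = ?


GCD(101, 149) = 1
LCM = 101*149/1 = 15049/1 = 15049

LCM = 15049


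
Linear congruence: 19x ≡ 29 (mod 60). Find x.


GCD(19, 60) = 1, unique solution
a^(-1) mod 60 = 19
x = 19 * 29 mod 60 = 11

x ≡ 11 (mod 60)


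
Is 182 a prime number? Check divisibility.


182 / 2 = 91 (exact division)
182 is NOT prime.

No, 182 is not prime


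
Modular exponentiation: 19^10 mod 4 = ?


19^1 mod 4 = 3
19^2 mod 4 = 1
19^3 mod 4 = 3
19^4 mod 4 = 1
19^5 mod 4 = 3
19^6 mod 4 = 1
19^7 mod 4 = 3
19^8 mod 4 = 1
19^9 mod 4 = 3
19^10 mod 4 = 1


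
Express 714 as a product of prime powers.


714 / 2 = 357
357 / 3 = 119
119 / 7 = 17
17 / 17 = 1
714 = 2 × 3 × 7 × 17


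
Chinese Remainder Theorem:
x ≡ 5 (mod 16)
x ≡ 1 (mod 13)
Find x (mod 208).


M = 16*13 = 208
M1 = M/16 = 13, M2 = M/13 = 16
M1^(-1) mod 16 = 5, M2^(-1) mod 13 = 9
x = 5*13*5 + 1*16*9 = 469
469 mod 208 = 53
Check: 53 mod 16 = 5 ✓, 53 mod 13 = 1 ✓

x ≡ 53 (mod 208)


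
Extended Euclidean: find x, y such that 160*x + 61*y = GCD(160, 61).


Tabular extended Euclidean (each row: r = 160*s + 61*t):
r=160, s=1, t=0
r=61, s=0, t=1
q=2: r=38, s=1, t=-2   [160*(1) + 61*(-2) = 38]
q=1: r=23, s=-1, t=3   [160*(-1) + 61*(3) = 23]
q=1: r=15, s=2, t=-5   [160*(2) + 61*(-5) = 15]
q=1: r=8, s=-3, t=8   [160*(-3) + 61*(8) = 8]
q=1: r=7, s=5, t=-13   [160*(5) + 61*(-13) = 7]
q=1: r=1, s=-8, t=21   [160*(-8) + 61*(21) = 1]
q=7: r=0, s=61, t=-160   [160*(61) + 61*(-160) = 0]
GCD = 1; from the row with r=1: x=-8, y=21
Check: 160*(-8) + 61*(21) = -1280 + 1281 = 1

GCD = 1, x = -8, y = 21


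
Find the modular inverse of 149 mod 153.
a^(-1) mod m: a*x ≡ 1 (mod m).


Use the extended Euclidean algorithm on (153, 149); each row r = 153*s + 149*t:
r=153, s=1, t=0
r=149, s=0, t=1
q=1: r=4, s=1, t=-1   [153*(1) + 149*(-1) = 4]
q=37: r=1, s=-37, t=38   [153*(-37) + 149*(38) = 1]
q=4: r=0, s=149, t=-153   [153*(149) + 149*(-153) = 0]
GCD = 1 with t = 38, so 149*(38) ≡ 1 (mod 153)
Inverse = 38 mod 153 = 38
Check: 149 * 38 = 5662 ≡ 1 (mod 153)

149^(-1) ≡ 38 (mod 153)


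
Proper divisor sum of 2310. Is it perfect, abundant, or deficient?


Proper divisors: 1, 2, 3, 5, 6, 7, 10, 11, 14, 15, 21, 22, 30, 33, 35, 42, 55, 66, 70, 77, 105, 110, 154, 165, 210, 231, 330, 385, 462, 770, 1155
Sum = 1 + 2 + 3 + 5 + 6 + 7 + 10 + 11 + 14 + 15 + 21 + 22 + 30 + 33 + 35 + 42 + 55 + 66 + 70 + 77 + 105 + 110 + 154 + 165 + 210 + 231 + 330 + 385 + 462 + 770 + 1155 = 4602
4602 > 2310 → abundant

s(2310) = 4602 (abundant)


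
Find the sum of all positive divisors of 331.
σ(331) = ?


Divisors of 331: 1, 331
Sum = 1 + 331 = 332

σ(331) = 332


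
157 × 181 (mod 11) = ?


157 × 181 = 28417
28417 mod 11 = 4


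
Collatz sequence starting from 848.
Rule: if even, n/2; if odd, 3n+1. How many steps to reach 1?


848 → 424 → 212 → 106 → 53 → 160 → 80 → 40 → 20 → 10 → 5 → 16 → 8 → 4 → 2 → 1
Total steps = 15

15 steps


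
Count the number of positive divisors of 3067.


3067 = 3067^1
d(3067) = (1+1) = 2

2 divisors


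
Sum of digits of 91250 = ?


9 + 1 + 2 + 5 + 0 = 17


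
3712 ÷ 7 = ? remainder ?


3712 = 7 * 530 + 2
Check: 3710 + 2 = 3712

q = 530, r = 2


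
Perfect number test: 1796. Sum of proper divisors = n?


Proper divisors of 1796: 1, 2, 4, 449, 898
Sum = 1 + 2 + 4 + 449 + 898 = 1354

No, 1796 is not perfect (1354 ≠ 1796)


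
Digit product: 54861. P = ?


5 × 4 × 8 × 6 × 1 = 960


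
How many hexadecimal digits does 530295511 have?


530295511 in base 16 = 1F9BAAD7
Number of digits = 8

8 digits (base 16)


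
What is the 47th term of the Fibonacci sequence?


Sequence: 1, 1, 2, 3, 5, 8, 13, 21, 34, 55, 89, 144, 233, 377, 610, 987, 1597, 2584, 4181, 6765, 10946, 17711, 28657, 46368, 75025, 121393, 196418, 317811, 514229, 832040, 1346269, 2178309, 3524578, 5702887, 9227465, 14930352, 24157817, 39088169, 63245986, 102334155, 165580141, 267914296, 433494437, 701408733, 1134903170, 1836311903, 2971215073
F(47) = 2971215073


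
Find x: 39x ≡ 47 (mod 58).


GCD(39, 58) = 1, unique solution
a^(-1) mod 58 = 3
x = 3 * 47 mod 58 = 25

x ≡ 25 (mod 58)


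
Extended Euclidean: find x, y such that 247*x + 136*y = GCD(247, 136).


Tabular extended Euclidean (each row: r = 247*s + 136*t):
r=247, s=1, t=0
r=136, s=0, t=1
q=1: r=111, s=1, t=-1   [247*(1) + 136*(-1) = 111]
q=1: r=25, s=-1, t=2   [247*(-1) + 136*(2) = 25]
q=4: r=11, s=5, t=-9   [247*(5) + 136*(-9) = 11]
q=2: r=3, s=-11, t=20   [247*(-11) + 136*(20) = 3]
q=3: r=2, s=38, t=-69   [247*(38) + 136*(-69) = 2]
q=1: r=1, s=-49, t=89   [247*(-49) + 136*(89) = 1]
q=2: r=0, s=136, t=-247   [247*(136) + 136*(-247) = 0]
GCD = 1; from the row with r=1: x=-49, y=89
Check: 247*(-49) + 136*(89) = -12103 + 12104 = 1

GCD = 1, x = -49, y = 89


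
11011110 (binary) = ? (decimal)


11011110 (base 2) = 222 (decimal)
222 (decimal) = 222 (base 10)


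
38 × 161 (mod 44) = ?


38 × 161 = 6118
6118 mod 44 = 2


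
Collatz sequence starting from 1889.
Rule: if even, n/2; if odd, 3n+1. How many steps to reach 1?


1889 → 5668 → 2834 → 1417 → 4252 → 2126 → 1063 → 3190 → 1595 → 4786 → 2393 → 7180 → 3590 → 1795 → 5386 → 2693 → 8080 → 4040 → 2020 → 1010 → 505 → 1516 → 758 → 379 → 1138 → 569 → 1708 → 854 → 427 → 1282 → 641 → 1924 → 962 → 481 → 1444 → 722 → 361 → 1084 → 542 → 271 → 814 → 407 → 1222 → 611 → 1834 → 917 → 2752 → 1376 → 688 → 344 → 172 → 86 → 43 → 130 → 65 → 196 → 98 → 49 → 148 → 74 → 37 → 112 → 56 → 28 → 14 → 7 → 22 → 11 → 34 → 17 → 52 → 26 → 13 → 40 → 20 → 10 → 5 → 16 → 8 → 4 → 2 → 1
Total steps = 81

81 steps


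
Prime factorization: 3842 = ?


3842 / 2 = 1921
1921 / 17 = 113
113 / 113 = 1
3842 = 2 × 17 × 113


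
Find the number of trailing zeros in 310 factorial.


floor(310/5) = 62
floor(310/25) = 12
floor(310/125) = 2
Total = 76

76 trailing zeros


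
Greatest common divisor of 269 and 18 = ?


269 = 14 * 18 + 17
18 = 1 * 17 + 1
17 = 17 * 1 + 0
GCD = 1


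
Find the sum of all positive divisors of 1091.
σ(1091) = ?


Divisors of 1091: 1, 1091
Sum = 1 + 1091 = 1092

σ(1091) = 1092


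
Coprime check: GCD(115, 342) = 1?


Euclidean algorithm:
342 = 2 * 115 + 112
115 = 1 * 112 + 3
112 = 37 * 3 + 1
3 = 3 * 1 + 0
GCD(115, 342) = 1

Yes, coprime (GCD = 1)


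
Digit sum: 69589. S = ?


6 + 9 + 5 + 8 + 9 = 37


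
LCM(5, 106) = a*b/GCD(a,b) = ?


GCD(5, 106) = 1
LCM = 5*106/1 = 530/1 = 530

LCM = 530


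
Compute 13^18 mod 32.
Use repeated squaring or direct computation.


13^1 mod 32 = 13
13^2 mod 32 = 9
13^3 mod 32 = 21
13^4 mod 32 = 17
13^5 mod 32 = 29
13^6 mod 32 = 25
13^7 mod 32 = 5
13^8 mod 32 = 1
13^9 mod 32 = 13
13^10 mod 32 = 9
13^11 mod 32 = 21
13^12 mod 32 = 17
13^13 mod 32 = 29
13^14 mod 32 = 25
13^15 mod 32 = 5
13^16 mod 32 = 1
13^17 mod 32 = 13
13^18 mod 32 = 9


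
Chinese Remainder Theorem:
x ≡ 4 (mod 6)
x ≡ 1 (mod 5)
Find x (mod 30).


M = 6*5 = 30
M1 = M/6 = 5, M2 = M/5 = 6
M1^(-1) mod 6 = 5, M2^(-1) mod 5 = 1
x = 4*5*5 + 1*6*1 = 106
106 mod 30 = 16
Check: 16 mod 6 = 4 ✓, 16 mod 5 = 1 ✓

x ≡ 16 (mod 30)


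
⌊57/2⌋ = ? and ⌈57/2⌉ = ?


57/2 = 28.5000
floor = 28
ceil = 29

floor = 28, ceil = 29


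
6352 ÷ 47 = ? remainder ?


6352 = 47 * 135 + 7
Check: 6345 + 7 = 6352

q = 135, r = 7


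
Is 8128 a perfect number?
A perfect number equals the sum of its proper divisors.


Proper divisors of 8128: 1, 2, 4, 8, 16, 32, 64, 127, 254, 508, 1016, 2032, 4064
Sum = 1 + 2 + 4 + 8 + 16 + 32 + 64 + 127 + 254 + 508 + 1016 + 2032 + 4064 = 8128

Yes, 8128 is perfect (8128 = 8128)


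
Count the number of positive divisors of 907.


907 = 907^1
d(907) = (1+1) = 2

2 divisors


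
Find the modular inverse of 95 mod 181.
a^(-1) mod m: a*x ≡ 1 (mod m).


Use the extended Euclidean algorithm on (181, 95); each row r = 181*s + 95*t:
r=181, s=1, t=0
r=95, s=0, t=1
q=1: r=86, s=1, t=-1   [181*(1) + 95*(-1) = 86]
q=1: r=9, s=-1, t=2   [181*(-1) + 95*(2) = 9]
q=9: r=5, s=10, t=-19   [181*(10) + 95*(-19) = 5]
q=1: r=4, s=-11, t=21   [181*(-11) + 95*(21) = 4]
q=1: r=1, s=21, t=-40   [181*(21) + 95*(-40) = 1]
q=4: r=0, s=-95, t=181   [181*(-95) + 95*(181) = 0]
GCD = 1 with t = -40, so 95*(-40) ≡ 1 (mod 181)
Inverse = -40 mod 181 = 141
Check: 95 * 141 = 13395 ≡ 1 (mod 181)

95^(-1) ≡ 141 (mod 181)


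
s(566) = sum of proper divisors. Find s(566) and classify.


Proper divisors: 1, 2, 283
Sum = 1 + 2 + 283 = 286
286 < 566 → deficient

s(566) = 286 (deficient)


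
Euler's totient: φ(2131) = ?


2131 = 2131
Prime factors: 2131
φ(2131) = 2131 × (1-1/2131)
= 2131 × 2130/2131 = 2130

φ(2131) = 2130


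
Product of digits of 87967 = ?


8 × 7 × 9 × 6 × 7 = 21168


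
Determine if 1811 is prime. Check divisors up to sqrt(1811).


Check divisors up to sqrt(1811) = 42.5558
No divisors found.
1811 is prime.

Yes, 1811 is prime


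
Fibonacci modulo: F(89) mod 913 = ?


F(k) mod 913 for k=1..89:
1, 1, 2, 3, 5, 8, 13, 21, 34, 55, 89, 144, 233, 377, 610, 74, 684, 758, 529, 374, 903, 364, 354, 718, 159, 877, 123, 87, 210, 297, 507, 804, 398, 289, 687, 63, 750, 813, 650, 550, 287, 837, 211, 135, 346, 481, 827, 395, 309, 704, 100, 804, 904, 795, 786, 668, 541, 296, 837, 220, 144, 364, 508, 872, 467, 426, 893, 406, 386, 792, 265, 144, 409, 553, 49, 602, 651, 340, 78, 418, 496, 1, 497, 498, 82, 580, 662, 329, 78
F(89) mod 913 = 78


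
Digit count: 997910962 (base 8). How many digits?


997910962 in base 8 = 7336564662
Number of digits = 10

10 digits (base 8)


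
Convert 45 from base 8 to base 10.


45 (base 8) = 37 (decimal)
37 (decimal) = 37 (base 10)


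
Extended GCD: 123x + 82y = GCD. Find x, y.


Tabular extended Euclidean (each row: r = 123*s + 82*t):
r=123, s=1, t=0
r=82, s=0, t=1
q=1: r=41, s=1, t=-1   [123*(1) + 82*(-1) = 41]
q=2: r=0, s=-2, t=3   [123*(-2) + 82*(3) = 0]
GCD = 41; from the row with r=41: x=1, y=-1
Check: 123*(1) + 82*(-1) = 123 - 82 = 41

GCD = 41, x = 1, y = -1


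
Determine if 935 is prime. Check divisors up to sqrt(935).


935 / 5 = 187 (exact division)
935 is NOT prime.

No, 935 is not prime


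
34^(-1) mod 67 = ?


Use the extended Euclidean algorithm on (67, 34); each row r = 67*s + 34*t:
r=67, s=1, t=0
r=34, s=0, t=1
q=1: r=33, s=1, t=-1   [67*(1) + 34*(-1) = 33]
q=1: r=1, s=-1, t=2   [67*(-1) + 34*(2) = 1]
q=33: r=0, s=34, t=-67   [67*(34) + 34*(-67) = 0]
GCD = 1 with t = 2, so 34*(2) ≡ 1 (mod 67)
Inverse = 2 mod 67 = 2
Check: 34 * 2 = 68 ≡ 1 (mod 67)

34^(-1) ≡ 2 (mod 67)


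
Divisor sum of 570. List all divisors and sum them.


Divisors of 570: 1, 2, 3, 5, 6, 10, 15, 19, 30, 38, 57, 95, 114, 190, 285, 570
Sum = 1 + 2 + 3 + 5 + 6 + 10 + 15 + 19 + 30 + 38 + 57 + 95 + 114 + 190 + 285 + 570 = 1440

σ(570) = 1440


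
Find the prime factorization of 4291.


4291 / 7 = 613
613 / 613 = 1
4291 = 7 × 613


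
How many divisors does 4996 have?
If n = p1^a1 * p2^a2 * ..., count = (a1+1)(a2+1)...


4996 = 2^2 × 1249^1
d(4996) = (2+1) × (1+1) = 6

6 divisors


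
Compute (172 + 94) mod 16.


172 + 94 = 266
266 mod 16 = 10


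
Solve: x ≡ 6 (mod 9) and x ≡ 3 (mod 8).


M = 9*8 = 72
M1 = M/9 = 8, M2 = M/8 = 9
M1^(-1) mod 9 = 8, M2^(-1) mod 8 = 1
x = 6*8*8 + 3*9*1 = 411
411 mod 72 = 51
Check: 51 mod 9 = 6 ✓, 51 mod 8 = 3 ✓

x ≡ 51 (mod 72)


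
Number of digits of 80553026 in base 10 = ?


80553026 has 8 digits in base 10
floor(log10(80553026)) + 1 = floor(7.9061) + 1 = 8

8 digits (base 10)


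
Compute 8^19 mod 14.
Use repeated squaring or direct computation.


8^1 mod 14 = 8
8^2 mod 14 = 8
8^3 mod 14 = 8
8^4 mod 14 = 8
8^5 mod 14 = 8
8^6 mod 14 = 8
8^7 mod 14 = 8
8^8 mod 14 = 8
8^9 mod 14 = 8
8^10 mod 14 = 8
8^11 mod 14 = 8
8^12 mod 14 = 8
8^13 mod 14 = 8
8^14 mod 14 = 8
8^15 mod 14 = 8
8^16 mod 14 = 8
8^17 mod 14 = 8
8^18 mod 14 = 8
8^19 mod 14 = 8


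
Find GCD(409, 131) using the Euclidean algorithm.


409 = 3 * 131 + 16
131 = 8 * 16 + 3
16 = 5 * 3 + 1
3 = 3 * 1 + 0
GCD = 1


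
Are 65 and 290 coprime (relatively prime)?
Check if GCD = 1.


Euclidean algorithm:
290 = 4 * 65 + 30
65 = 2 * 30 + 5
30 = 6 * 5 + 0
GCD(65, 290) = 5

No, not coprime (GCD = 5)


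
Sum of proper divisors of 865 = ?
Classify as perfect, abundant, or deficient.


Proper divisors: 1, 5, 173
Sum = 1 + 5 + 173 = 179
179 < 865 → deficient

s(865) = 179 (deficient)


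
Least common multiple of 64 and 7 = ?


GCD(64, 7) = 1
LCM = 64*7/1 = 448/1 = 448

LCM = 448


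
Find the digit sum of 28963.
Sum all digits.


2 + 8 + 9 + 6 + 3 = 28


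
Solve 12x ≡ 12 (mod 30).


GCD(12, 30) = 6 divides 12
Divide: 2x ≡ 2 (mod 5)
x ≡ 1 (mod 5)


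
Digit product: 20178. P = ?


2 × 0 × 1 × 7 × 8 = 0


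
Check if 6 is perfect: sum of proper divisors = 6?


Proper divisors of 6: 1, 2, 3
Sum = 1 + 2 + 3 = 6

Yes, 6 is perfect (6 = 6)


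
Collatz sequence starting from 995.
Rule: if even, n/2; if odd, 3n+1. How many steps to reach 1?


995 → 2986 → 1493 → 4480 → 2240 → 1120 → 560 → 280 → 140 → 70 → 35 → 106 → 53 → 160 → 80 → 40 → 20 → 10 → 5 → 16 → 8 → 4 → 2 → 1
Total steps = 23

23 steps


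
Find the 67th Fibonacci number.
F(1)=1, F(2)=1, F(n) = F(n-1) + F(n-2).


Sequence: 1, 1, 2, 3, 5, 8, 13, 21, 34, 55, 89, 144, 233, 377, 610, 987, 1597, 2584, 4181, 6765, 10946, 17711, 28657, 46368, 75025, 121393, 196418, 317811, 514229, 832040, 1346269, 2178309, 3524578, 5702887, 9227465, 14930352, 24157817, 39088169, 63245986, 102334155, 165580141, 267914296, 433494437, 701408733, 1134903170, 1836311903, 2971215073, 4807526976, 7778742049, 12586269025, 20365011074, 32951280099, 53316291173, 86267571272, 139583862445, 225851433717, 365435296162, 591286729879, 956722026041, 1548008755920, 2504730781961, 4052739537881, 6557470319842, 10610209857723, 17167680177565, 27777890035288, 44945570212853
F(67) = 44945570212853


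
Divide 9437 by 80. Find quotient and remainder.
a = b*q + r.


9437 = 80 * 117 + 77
Check: 9360 + 77 = 9437

q = 117, r = 77


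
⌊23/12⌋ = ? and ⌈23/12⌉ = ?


23/12 = 1.9167
floor = 1
ceil = 2

floor = 1, ceil = 2


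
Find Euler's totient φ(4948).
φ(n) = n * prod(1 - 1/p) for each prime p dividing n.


4948 = 2^2 × 1237
Prime factors: 2, 1237
φ(4948) = 4948 × (1-1/2) × (1-1/1237)
= 4948 × 1/2 × 1236/1237 = 2472

φ(4948) = 2472


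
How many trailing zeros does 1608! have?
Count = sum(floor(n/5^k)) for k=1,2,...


floor(1608/5) = 321
floor(1608/25) = 64
floor(1608/125) = 12
floor(1608/625) = 2
Total = 399

399 trailing zeros


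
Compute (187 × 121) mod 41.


187 × 121 = 22627
22627 mod 41 = 36


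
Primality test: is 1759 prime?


Check divisors up to sqrt(1759) = 41.9404
No divisors found.
1759 is prime.

Yes, 1759 is prime


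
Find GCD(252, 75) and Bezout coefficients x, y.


Tabular extended Euclidean (each row: r = 252*s + 75*t):
r=252, s=1, t=0
r=75, s=0, t=1
q=3: r=27, s=1, t=-3   [252*(1) + 75*(-3) = 27]
q=2: r=21, s=-2, t=7   [252*(-2) + 75*(7) = 21]
q=1: r=6, s=3, t=-10   [252*(3) + 75*(-10) = 6]
q=3: r=3, s=-11, t=37   [252*(-11) + 75*(37) = 3]
q=2: r=0, s=25, t=-84   [252*(25) + 75*(-84) = 0]
GCD = 3; from the row with r=3: x=-11, y=37
Check: 252*(-11) + 75*(37) = -2772 + 2775 = 3

GCD = 3, x = -11, y = 37


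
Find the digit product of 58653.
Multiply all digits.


5 × 8 × 6 × 5 × 3 = 3600


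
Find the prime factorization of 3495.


3495 / 3 = 1165
1165 / 5 = 233
233 / 233 = 1
3495 = 3 × 5 × 233


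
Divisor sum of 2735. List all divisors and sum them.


Divisors of 2735: 1, 5, 547, 2735
Sum = 1 + 5 + 547 + 2735 = 3288

σ(2735) = 3288


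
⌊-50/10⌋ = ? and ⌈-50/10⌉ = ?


-50/10 = -5.0000
floor = -5
ceil = -5

floor = -5, ceil = -5


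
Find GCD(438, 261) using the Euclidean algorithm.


438 = 1 * 261 + 177
261 = 1 * 177 + 84
177 = 2 * 84 + 9
84 = 9 * 9 + 3
9 = 3 * 3 + 0
GCD = 3


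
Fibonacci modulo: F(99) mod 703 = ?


F(k) mod 703 for k=1..99:
1, 1, 2, 3, 5, 8, 13, 21, 34, 55, 89, 144, 233, 377, 610, 284, 191, 475, 666, 438, 401, 136, 537, 673, 507, 477, 281, 55, 336, 391, 24, 415, 439, 151, 590, 38, 628, 666, 591, 554, 442, 293, 32, 325, 357, 682, 336, 315, 651, 263, 211, 474, 685, 456, 438, 191, 629, 117, 43, 160, 203, 363, 566, 226, 89, 315, 404, 16, 420, 436, 153, 589, 39, 628, 667, 592, 556, 445, 298, 40, 338, 378, 13, 391, 404, 92, 496, 588, 381, 266, 647, 210, 154, 364, 518, 179, 697, 173, 167
F(99) mod 703 = 167


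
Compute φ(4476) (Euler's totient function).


4476 = 2^2 × 3 × 373
Prime factors: 2, 3, 373
φ(4476) = 4476 × (1-1/2) × (1-1/3) × (1-1/373)
= 4476 × 1/2 × 2/3 × 372/373 = 1488

φ(4476) = 1488


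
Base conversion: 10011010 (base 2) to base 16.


10011010 (base 2) = 154 (decimal)
154 (decimal) = 9A (base 16)


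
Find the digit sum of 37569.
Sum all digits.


3 + 7 + 5 + 6 + 9 = 30


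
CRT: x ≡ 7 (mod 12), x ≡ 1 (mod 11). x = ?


M = 12*11 = 132
M1 = M/12 = 11, M2 = M/11 = 12
M1^(-1) mod 12 = 11, M2^(-1) mod 11 = 1
x = 7*11*11 + 1*12*1 = 859
859 mod 132 = 67
Check: 67 mod 12 = 7 ✓, 67 mod 11 = 1 ✓

x ≡ 67 (mod 132)


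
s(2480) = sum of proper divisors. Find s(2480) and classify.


Proper divisors: 1, 2, 4, 5, 8, 10, 16, 20, 31, 40, 62, 80, 124, 155, 248, 310, 496, 620, 1240
Sum = 1 + 2 + 4 + 5 + 8 + 10 + 16 + 20 + 31 + 40 + 62 + 80 + 124 + 155 + 248 + 310 + 496 + 620 + 1240 = 3472
3472 > 2480 → abundant

s(2480) = 3472 (abundant)


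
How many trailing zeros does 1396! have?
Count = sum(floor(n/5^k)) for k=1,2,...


floor(1396/5) = 279
floor(1396/25) = 55
floor(1396/125) = 11
floor(1396/625) = 2
Total = 347

347 trailing zeros


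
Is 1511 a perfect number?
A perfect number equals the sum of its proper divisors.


Proper divisors of 1511: 1
Sum = 1 = 1

No, 1511 is not perfect (1 ≠ 1511)


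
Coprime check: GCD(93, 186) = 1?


Euclidean algorithm:
186 = 2 * 93 + 0
GCD(93, 186) = 93

No, not coprime (GCD = 93)


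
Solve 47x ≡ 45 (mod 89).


GCD(47, 89) = 1, unique solution
a^(-1) mod 89 = 36
x = 36 * 45 mod 89 = 18

x ≡ 18 (mod 89)


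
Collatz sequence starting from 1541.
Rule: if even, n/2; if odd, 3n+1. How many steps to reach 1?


1541 → 4624 → 2312 → 1156 → 578 → 289 → 868 → 434 → 217 → 652 → 326 → 163 → 490 → 245 → 736 → 368 → 184 → 92 → 46 → 23 → 70 → 35 → 106 → 53 → 160 → 80 → 40 → 20 → 10 → 5 → 16 → 8 → 4 → 2 → 1
Total steps = 34

34 steps


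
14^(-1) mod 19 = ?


Use the extended Euclidean algorithm on (19, 14); each row r = 19*s + 14*t:
r=19, s=1, t=0
r=14, s=0, t=1
q=1: r=5, s=1, t=-1   [19*(1) + 14*(-1) = 5]
q=2: r=4, s=-2, t=3   [19*(-2) + 14*(3) = 4]
q=1: r=1, s=3, t=-4   [19*(3) + 14*(-4) = 1]
q=4: r=0, s=-14, t=19   [19*(-14) + 14*(19) = 0]
GCD = 1 with t = -4, so 14*(-4) ≡ 1 (mod 19)
Inverse = -4 mod 19 = 15
Check: 14 * 15 = 210 ≡ 1 (mod 19)

14^(-1) ≡ 15 (mod 19)


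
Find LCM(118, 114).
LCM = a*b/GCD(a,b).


GCD(118, 114) = 2
LCM = 118*114/2 = 13452/2 = 6726

LCM = 6726


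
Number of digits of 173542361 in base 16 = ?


173542361 in base 16 = A580BD9
Number of digits = 7

7 digits (base 16)


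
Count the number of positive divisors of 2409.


2409 = 3^1 × 11^1 × 73^1
d(2409) = (1+1) × (1+1) × (1+1) = 8

8 divisors


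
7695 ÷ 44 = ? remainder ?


7695 = 44 * 174 + 39
Check: 7656 + 39 = 7695

q = 174, r = 39


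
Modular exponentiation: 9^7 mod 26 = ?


9^1 mod 26 = 9
9^2 mod 26 = 3
9^3 mod 26 = 1
9^4 mod 26 = 9
9^5 mod 26 = 3
9^6 mod 26 = 1
9^7 mod 26 = 9


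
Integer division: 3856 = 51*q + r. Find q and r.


3856 = 51 * 75 + 31
Check: 3825 + 31 = 3856

q = 75, r = 31


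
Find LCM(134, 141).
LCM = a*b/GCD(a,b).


GCD(134, 141) = 1
LCM = 134*141/1 = 18894/1 = 18894

LCM = 18894


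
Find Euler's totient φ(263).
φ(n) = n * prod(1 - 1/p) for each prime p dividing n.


263 = 263
Prime factors: 263
φ(263) = 263 × (1-1/263)
= 263 × 262/263 = 262

φ(263) = 262


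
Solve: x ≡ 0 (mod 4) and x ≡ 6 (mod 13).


M = 4*13 = 52
M1 = M/4 = 13, M2 = M/13 = 4
M1^(-1) mod 4 = 1, M2^(-1) mod 13 = 10
x = 0*13*1 + 6*4*10 = 240
240 mod 52 = 32
Check: 32 mod 4 = 0 ✓, 32 mod 13 = 6 ✓

x ≡ 32 (mod 52)


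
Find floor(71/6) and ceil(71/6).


71/6 = 11.8333
floor = 11
ceil = 12

floor = 11, ceil = 12


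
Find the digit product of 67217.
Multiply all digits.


6 × 7 × 2 × 1 × 7 = 588


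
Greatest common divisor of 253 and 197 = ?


253 = 1 * 197 + 56
197 = 3 * 56 + 29
56 = 1 * 29 + 27
29 = 1 * 27 + 2
27 = 13 * 2 + 1
2 = 2 * 1 + 0
GCD = 1


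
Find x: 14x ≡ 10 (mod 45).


GCD(14, 45) = 1, unique solution
a^(-1) mod 45 = 29
x = 29 * 10 mod 45 = 20

x ≡ 20 (mod 45)


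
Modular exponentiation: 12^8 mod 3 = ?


12^1 mod 3 = 0
12^2 mod 3 = 0
12^3 mod 3 = 0
12^4 mod 3 = 0
12^5 mod 3 = 0
12^6 mod 3 = 0
12^7 mod 3 = 0
12^8 mod 3 = 0


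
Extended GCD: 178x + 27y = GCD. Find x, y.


Tabular extended Euclidean (each row: r = 178*s + 27*t):
r=178, s=1, t=0
r=27, s=0, t=1
q=6: r=16, s=1, t=-6   [178*(1) + 27*(-6) = 16]
q=1: r=11, s=-1, t=7   [178*(-1) + 27*(7) = 11]
q=1: r=5, s=2, t=-13   [178*(2) + 27*(-13) = 5]
q=2: r=1, s=-5, t=33   [178*(-5) + 27*(33) = 1]
q=5: r=0, s=27, t=-178   [178*(27) + 27*(-178) = 0]
GCD = 1; from the row with r=1: x=-5, y=33
Check: 178*(-5) + 27*(33) = -890 + 891 = 1

GCD = 1, x = -5, y = 33


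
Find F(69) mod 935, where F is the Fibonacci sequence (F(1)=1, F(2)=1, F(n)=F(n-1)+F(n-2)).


F(k) mod 935 for k=1..69:
1, 1, 2, 3, 5, 8, 13, 21, 34, 55, 89, 144, 233, 377, 610, 52, 662, 714, 441, 220, 661, 881, 607, 553, 225, 778, 68, 846, 914, 825, 804, 694, 563, 322, 885, 272, 222, 494, 716, 275, 56, 331, 387, 718, 170, 888, 123, 76, 199, 275, 474, 749, 288, 102, 390, 492, 882, 439, 386, 825, 276, 166, 442, 608, 115, 723, 838, 626, 529
F(69) mod 935 = 529


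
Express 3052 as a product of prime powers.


3052 / 2 = 1526
1526 / 2 = 763
763 / 7 = 109
109 / 109 = 1
3052 = 2^2 × 7 × 109


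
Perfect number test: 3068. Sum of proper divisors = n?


Proper divisors of 3068: 1, 2, 4, 13, 26, 52, 59, 118, 236, 767, 1534
Sum = 1 + 2 + 4 + 13 + 26 + 52 + 59 + 118 + 236 + 767 + 1534 = 2812

No, 3068 is not perfect (2812 ≠ 3068)


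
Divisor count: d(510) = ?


510 = 2^1 × 3^1 × 5^1 × 17^1
d(510) = (1+1) × (1+1) × (1+1) × (1+1) = 16

16 divisors


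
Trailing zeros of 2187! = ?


floor(2187/5) = 437
floor(2187/25) = 87
floor(2187/125) = 17
floor(2187/625) = 3
Total = 544

544 trailing zeros


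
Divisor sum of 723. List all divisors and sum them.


Divisors of 723: 1, 3, 241, 723
Sum = 1 + 3 + 241 + 723 = 968

σ(723) = 968


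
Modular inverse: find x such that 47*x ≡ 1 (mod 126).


Use the extended Euclidean algorithm on (126, 47); each row r = 126*s + 47*t:
r=126, s=1, t=0
r=47, s=0, t=1
q=2: r=32, s=1, t=-2   [126*(1) + 47*(-2) = 32]
q=1: r=15, s=-1, t=3   [126*(-1) + 47*(3) = 15]
q=2: r=2, s=3, t=-8   [126*(3) + 47*(-8) = 2]
q=7: r=1, s=-22, t=59   [126*(-22) + 47*(59) = 1]
q=2: r=0, s=47, t=-126   [126*(47) + 47*(-126) = 0]
GCD = 1 with t = 59, so 47*(59) ≡ 1 (mod 126)
Inverse = 59 mod 126 = 59
Check: 47 * 59 = 2773 ≡ 1 (mod 126)

47^(-1) ≡ 59 (mod 126)


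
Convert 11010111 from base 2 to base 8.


11010111 (base 2) = 215 (decimal)
215 (decimal) = 327 (base 8)


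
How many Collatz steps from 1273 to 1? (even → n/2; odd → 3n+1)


1273 → 3820 → 1910 → 955 → 2866 → 1433 → 4300 → 2150 → 1075 → 3226 → 1613 → 4840 → 2420 → 1210 → 605 → 1816 → 908 → 454 → 227 → 682 → 341 → 1024 → 512 → 256 → 128 → 64 → 32 → 16 → 8 → 4 → 2 → 1
Total steps = 31

31 steps


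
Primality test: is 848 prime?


848 / 2 = 424 (exact division)
848 is NOT prime.

No, 848 is not prime


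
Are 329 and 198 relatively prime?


Euclidean algorithm:
329 = 1 * 198 + 131
198 = 1 * 131 + 67
131 = 1 * 67 + 64
67 = 1 * 64 + 3
64 = 21 * 3 + 1
3 = 3 * 1 + 0
GCD(329, 198) = 1

Yes, coprime (GCD = 1)


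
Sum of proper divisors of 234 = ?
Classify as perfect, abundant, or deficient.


Proper divisors: 1, 2, 3, 6, 9, 13, 18, 26, 39, 78, 117
Sum = 1 + 2 + 3 + 6 + 9 + 13 + 18 + 26 + 39 + 78 + 117 = 312
312 > 234 → abundant

s(234) = 312 (abundant)


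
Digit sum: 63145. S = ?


6 + 3 + 1 + 4 + 5 = 19


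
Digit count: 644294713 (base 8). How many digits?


644294713 in base 8 = 4631624071
Number of digits = 10

10 digits (base 8)


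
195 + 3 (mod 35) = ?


195 + 3 = 198
198 mod 35 = 23


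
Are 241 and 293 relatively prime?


Euclidean algorithm:
293 = 1 * 241 + 52
241 = 4 * 52 + 33
52 = 1 * 33 + 19
33 = 1 * 19 + 14
19 = 1 * 14 + 5
14 = 2 * 5 + 4
5 = 1 * 4 + 1
4 = 4 * 1 + 0
GCD(241, 293) = 1

Yes, coprime (GCD = 1)


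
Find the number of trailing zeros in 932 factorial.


floor(932/5) = 186
floor(932/25) = 37
floor(932/125) = 7
floor(932/625) = 1
Total = 231

231 trailing zeros


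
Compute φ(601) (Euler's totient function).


601 = 601
Prime factors: 601
φ(601) = 601 × (1-1/601)
= 601 × 600/601 = 600

φ(601) = 600


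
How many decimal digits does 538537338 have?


538537338 has 9 digits in base 10
floor(log10(538537338)) + 1 = floor(8.7312) + 1 = 9

9 digits (base 10)


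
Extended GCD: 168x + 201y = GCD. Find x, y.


Tabular extended Euclidean (each row: r = 168*s + 201*t):
r=168, s=1, t=0
r=201, s=0, t=1
q=0: r=168, s=1, t=0   [168*(1) + 201*(0) = 168]
q=1: r=33, s=-1, t=1   [168*(-1) + 201*(1) = 33]
q=5: r=3, s=6, t=-5   [168*(6) + 201*(-5) = 3]
q=11: r=0, s=-67, t=56   [168*(-67) + 201*(56) = 0]
GCD = 3; from the row with r=3: x=6, y=-5
Check: 168*(6) + 201*(-5) = 1008 - 1005 = 3

GCD = 3, x = 6, y = -5


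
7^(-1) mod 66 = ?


Use the extended Euclidean algorithm on (66, 7); each row r = 66*s + 7*t:
r=66, s=1, t=0
r=7, s=0, t=1
q=9: r=3, s=1, t=-9   [66*(1) + 7*(-9) = 3]
q=2: r=1, s=-2, t=19   [66*(-2) + 7*(19) = 1]
q=3: r=0, s=7, t=-66   [66*(7) + 7*(-66) = 0]
GCD = 1 with t = 19, so 7*(19) ≡ 1 (mod 66)
Inverse = 19 mod 66 = 19
Check: 7 * 19 = 133 ≡ 1 (mod 66)

7^(-1) ≡ 19 (mod 66)


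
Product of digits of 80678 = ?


8 × 0 × 6 × 7 × 8 = 0


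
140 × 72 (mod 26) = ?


140 × 72 = 10080
10080 mod 26 = 18


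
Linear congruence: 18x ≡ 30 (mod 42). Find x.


GCD(18, 42) = 6 divides 30
Divide: 3x ≡ 5 (mod 7)
x ≡ 4 (mod 7)


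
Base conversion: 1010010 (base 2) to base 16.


1010010 (base 2) = 82 (decimal)
82 (decimal) = 52 (base 16)


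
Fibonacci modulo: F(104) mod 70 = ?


F(k) mod 70 for k=1..104:
1, 1, 2, 3, 5, 8, 13, 21, 34, 55, 19, 4, 23, 27, 50, 7, 57, 64, 51, 45, 26, 1, 27, 28, 55, 13, 68, 11, 9, 20, 29, 49, 8, 57, 65, 52, 47, 29, 6, 35, 41, 6, 47, 53, 30, 13, 43, 56, 29, 15, 44, 59, 33, 22, 55, 7, 62, 69, 61, 60, 51, 41, 22, 63, 15, 8, 23, 31, 54, 15, 69, 14, 13, 27, 40, 67, 37, 34, 1, 35, 36, 1, 37, 38, 5, 43, 48, 21, 69, 20, 19, 39, 58, 27, 15, 42, 57, 29, 16, 45, 61, 36, 27, 63
F(104) mod 70 = 63


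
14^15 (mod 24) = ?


14^1 mod 24 = 14
14^2 mod 24 = 4
14^3 mod 24 = 8
14^4 mod 24 = 16
14^5 mod 24 = 8
14^6 mod 24 = 16
14^7 mod 24 = 8
14^8 mod 24 = 16
14^9 mod 24 = 8
14^10 mod 24 = 16
14^11 mod 24 = 8
14^12 mod 24 = 16
14^13 mod 24 = 8
14^14 mod 24 = 16
14^15 mod 24 = 8


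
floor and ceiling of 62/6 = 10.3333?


62/6 = 10.3333
floor = 10
ceil = 11

floor = 10, ceil = 11


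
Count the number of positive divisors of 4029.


4029 = 3^1 × 17^1 × 79^1
d(4029) = (1+1) × (1+1) × (1+1) = 8

8 divisors


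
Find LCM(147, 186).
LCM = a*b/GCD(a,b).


GCD(147, 186) = 3
LCM = 147*186/3 = 27342/3 = 9114

LCM = 9114


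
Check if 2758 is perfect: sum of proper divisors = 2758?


Proper divisors of 2758: 1, 2, 7, 14, 197, 394, 1379
Sum = 1 + 2 + 7 + 14 + 197 + 394 + 1379 = 1994

No, 2758 is not perfect (1994 ≠ 2758)


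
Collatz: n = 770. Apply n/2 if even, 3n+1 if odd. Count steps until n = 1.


770 → 385 → 1156 → 578 → 289 → 868 → 434 → 217 → 652 → 326 → 163 → 490 → 245 → 736 → 368 → 184 → 92 → 46 → 23 → 70 → 35 → 106 → 53 → 160 → 80 → 40 → 20 → 10 → 5 → 16 → 8 → 4 → 2 → 1
Total steps = 33

33 steps


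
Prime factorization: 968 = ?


968 / 2 = 484
484 / 2 = 242
242 / 2 = 121
121 / 11 = 11
11 / 11 = 1
968 = 2^3 × 11^2


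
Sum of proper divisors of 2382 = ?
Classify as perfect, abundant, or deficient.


Proper divisors: 1, 2, 3, 6, 397, 794, 1191
Sum = 1 + 2 + 3 + 6 + 397 + 794 + 1191 = 2394
2394 > 2382 → abundant

s(2382) = 2394 (abundant)


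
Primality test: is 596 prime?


596 / 2 = 298 (exact division)
596 is NOT prime.

No, 596 is not prime


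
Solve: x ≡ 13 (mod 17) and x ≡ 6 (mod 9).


M = 17*9 = 153
M1 = M/17 = 9, M2 = M/9 = 17
M1^(-1) mod 17 = 2, M2^(-1) mod 9 = 8
x = 13*9*2 + 6*17*8 = 1050
1050 mod 153 = 132
Check: 132 mod 17 = 13 ✓, 132 mod 9 = 6 ✓

x ≡ 132 (mod 153)


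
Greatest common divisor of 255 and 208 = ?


255 = 1 * 208 + 47
208 = 4 * 47 + 20
47 = 2 * 20 + 7
20 = 2 * 7 + 6
7 = 1 * 6 + 1
6 = 6 * 1 + 0
GCD = 1


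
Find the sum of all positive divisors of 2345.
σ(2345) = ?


Divisors of 2345: 1, 5, 7, 35, 67, 335, 469, 2345
Sum = 1 + 5 + 7 + 35 + 67 + 335 + 469 + 2345 = 3264

σ(2345) = 3264


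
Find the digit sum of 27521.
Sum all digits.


2 + 7 + 5 + 2 + 1 = 17


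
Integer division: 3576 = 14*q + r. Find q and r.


3576 = 14 * 255 + 6
Check: 3570 + 6 = 3576

q = 255, r = 6


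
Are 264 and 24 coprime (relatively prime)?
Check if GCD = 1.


Euclidean algorithm:
264 = 11 * 24 + 0
GCD(264, 24) = 24

No, not coprime (GCD = 24)


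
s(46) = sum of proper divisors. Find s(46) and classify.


Proper divisors: 1, 2, 23
Sum = 1 + 2 + 23 = 26
26 < 46 → deficient

s(46) = 26 (deficient)


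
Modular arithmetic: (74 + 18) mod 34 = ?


74 + 18 = 92
92 mod 34 = 24


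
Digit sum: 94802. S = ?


9 + 4 + 8 + 0 + 2 = 23


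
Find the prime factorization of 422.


422 / 2 = 211
211 / 211 = 1
422 = 2 × 211


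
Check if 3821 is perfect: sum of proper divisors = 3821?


Proper divisors of 3821: 1
Sum = 1 = 1

No, 3821 is not perfect (1 ≠ 3821)


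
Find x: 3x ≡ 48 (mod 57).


GCD(3, 57) = 3 divides 48
Divide: 1x ≡ 16 (mod 19)
x ≡ 16 (mod 19)


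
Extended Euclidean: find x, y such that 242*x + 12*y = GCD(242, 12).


Tabular extended Euclidean (each row: r = 242*s + 12*t):
r=242, s=1, t=0
r=12, s=0, t=1
q=20: r=2, s=1, t=-20   [242*(1) + 12*(-20) = 2]
q=6: r=0, s=-6, t=121   [242*(-6) + 12*(121) = 0]
GCD = 2; from the row with r=2: x=1, y=-20
Check: 242*(1) + 12*(-20) = 242 - 240 = 2

GCD = 2, x = 1, y = -20


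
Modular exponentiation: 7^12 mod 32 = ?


7^1 mod 32 = 7
7^2 mod 32 = 17
7^3 mod 32 = 23
7^4 mod 32 = 1
7^5 mod 32 = 7
7^6 mod 32 = 17
7^7 mod 32 = 23
7^8 mod 32 = 1
7^9 mod 32 = 7
7^10 mod 32 = 17
7^11 mod 32 = 23
7^12 mod 32 = 1


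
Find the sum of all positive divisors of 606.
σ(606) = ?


Divisors of 606: 1, 2, 3, 6, 101, 202, 303, 606
Sum = 1 + 2 + 3 + 6 + 101 + 202 + 303 + 606 = 1224

σ(606) = 1224


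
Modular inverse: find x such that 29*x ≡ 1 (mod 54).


Use the extended Euclidean algorithm on (54, 29); each row r = 54*s + 29*t:
r=54, s=1, t=0
r=29, s=0, t=1
q=1: r=25, s=1, t=-1   [54*(1) + 29*(-1) = 25]
q=1: r=4, s=-1, t=2   [54*(-1) + 29*(2) = 4]
q=6: r=1, s=7, t=-13   [54*(7) + 29*(-13) = 1]
q=4: r=0, s=-29, t=54   [54*(-29) + 29*(54) = 0]
GCD = 1 with t = -13, so 29*(-13) ≡ 1 (mod 54)
Inverse = -13 mod 54 = 41
Check: 29 * 41 = 1189 ≡ 1 (mod 54)

29^(-1) ≡ 41 (mod 54)
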